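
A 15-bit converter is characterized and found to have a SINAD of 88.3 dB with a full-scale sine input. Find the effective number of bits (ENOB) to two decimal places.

14.38 bits

ENOB = (SINAD − 1.76) / 6.02 = (88.3 − 1.76)/6.02 = 14.375.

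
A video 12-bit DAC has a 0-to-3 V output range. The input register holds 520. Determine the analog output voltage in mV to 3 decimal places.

LSB = 3 V / 2^12 = 0.732 mV.
V_out = 0 + 520 × 0.000732422 V = 0.380859 V.
= 380.859 mV.

380.859 mV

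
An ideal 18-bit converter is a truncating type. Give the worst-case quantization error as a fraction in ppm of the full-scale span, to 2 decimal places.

Truncating → worst-case error = 1 LSB = V_FS/2^18, so 1e+06/262144 = 3.8147 ppm of full scale.

3.81 ppm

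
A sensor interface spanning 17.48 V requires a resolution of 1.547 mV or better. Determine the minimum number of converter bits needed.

Number of steps required ≥ 17.48 V / 1.547 mV = 11299.29.
Need 2^N ≥ 11299.29; 2^13 = 8192, 2^14 = 16384.
Minimum N = 14.

14 bits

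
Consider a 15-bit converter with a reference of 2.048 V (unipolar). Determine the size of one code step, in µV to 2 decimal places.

Full-scale span = 2.048 V.
LSB = 2.048 / 2^15 = 2.048 / 32768 = 6.25e-05 V = 62.50 µV.

62.50 µV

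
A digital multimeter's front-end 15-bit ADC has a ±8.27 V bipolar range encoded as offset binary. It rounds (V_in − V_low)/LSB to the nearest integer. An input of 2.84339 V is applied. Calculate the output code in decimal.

Full-scale span = 16.54 V; LSB = 16.54/2^15 = 0.505 mV.
(2.84339 − (−8.27)) / 0.000504761 = 22017.144 LSBs.
So the output code is 22017.

code 22017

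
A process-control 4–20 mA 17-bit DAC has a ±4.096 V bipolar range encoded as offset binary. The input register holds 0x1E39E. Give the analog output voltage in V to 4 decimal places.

3.6419 V

LSB = 8.192 V / 2^17 = 62.50 µV.
Code 0x1E39E = 123806 decimal.
V_out = (−4.096) + 123806 × 6.25e-05 V = 3.64188 V.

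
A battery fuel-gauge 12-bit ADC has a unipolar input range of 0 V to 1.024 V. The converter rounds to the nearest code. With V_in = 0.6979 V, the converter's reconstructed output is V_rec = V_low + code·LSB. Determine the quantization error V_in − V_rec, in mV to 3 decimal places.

One LSB is 1.024 V / 4096 = 250.00 µV.
(0.6979 − 0)/0.00025 = 2791.6000; round gives code 2792.
V_rec = 0 + 2792·0.00025 = 0.698 V.
Difference: -0.0001 V → -0.100 mV.

-0.100 mV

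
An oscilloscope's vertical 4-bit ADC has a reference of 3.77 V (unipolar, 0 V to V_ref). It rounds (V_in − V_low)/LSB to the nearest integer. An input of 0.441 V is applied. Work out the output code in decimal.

LSB = 3.77 V / 16 = 235.625 mV.
(V_in − V_low)/LSB = (0.441 − 0) / 0.235625 = 1.872.
Round → code 2.

code 2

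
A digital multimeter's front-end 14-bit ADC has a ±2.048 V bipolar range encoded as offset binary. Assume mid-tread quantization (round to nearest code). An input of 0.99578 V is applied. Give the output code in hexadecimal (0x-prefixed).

code 0x2F8F (decimal 12175)

Full-scale span = 4.096 V; LSB = 4.096/2^14 = 250.00 µV.
Input sits at 12175.120 steps above V_low.
round(12175.120) = 12175.
In hexadecimal (0x-prefixed): 0x2F8F.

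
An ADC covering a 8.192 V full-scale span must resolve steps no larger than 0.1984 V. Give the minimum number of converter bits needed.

6 bits

Number of steps required ≥ 8.192 V / 0.1984 V = 41.29.
Need 2^N ≥ 41.29; 2^5 = 32, 2^6 = 64.
Minimum N = 6.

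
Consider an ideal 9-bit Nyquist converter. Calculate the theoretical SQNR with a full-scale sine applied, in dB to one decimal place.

SNR ≈ 6.02·N + 1.76 dB = 6.02·9 + 1.76 = 55.94 dB.

55.9 dB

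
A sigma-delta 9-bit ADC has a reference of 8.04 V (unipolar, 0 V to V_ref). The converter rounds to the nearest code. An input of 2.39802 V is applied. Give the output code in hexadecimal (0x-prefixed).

code 0x99 (decimal 153)

LSB = 8.04 V / 512 = 15.703 mV.
(V_in − V_low)/LSB = (2.39802 − 0) / 0.0157031 = 152.710.
So the output code is 153.
In hexadecimal (0x-prefixed): 0x99.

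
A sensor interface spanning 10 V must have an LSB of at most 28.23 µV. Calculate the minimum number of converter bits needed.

19 bits

Number of steps required ≥ 10 V / 28.23 µV = 354233.09.
Need 2^N ≥ 354233.09; 2^18 = 262144, 2^19 = 524288.
Minimum N = 19.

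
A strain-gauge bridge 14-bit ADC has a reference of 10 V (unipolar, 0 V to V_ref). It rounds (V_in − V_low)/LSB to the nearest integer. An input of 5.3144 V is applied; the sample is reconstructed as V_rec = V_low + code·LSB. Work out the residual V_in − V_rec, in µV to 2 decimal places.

One LSB is 10 V / 16384 = 0.610 mV.
Scaled input = 8707.1130 LSBs, so code = 8707.
Reconstructed: 5.3143311 V.
V_in − V_rec = 6.89453e-05 V = 68.95 µV.

68.95 µV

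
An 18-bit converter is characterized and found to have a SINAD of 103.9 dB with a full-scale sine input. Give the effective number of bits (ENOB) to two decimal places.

16.97 bits

ENOB = (SINAD − 1.76) / 6.02 = (103.9 − 1.76)/6.02 = 16.967.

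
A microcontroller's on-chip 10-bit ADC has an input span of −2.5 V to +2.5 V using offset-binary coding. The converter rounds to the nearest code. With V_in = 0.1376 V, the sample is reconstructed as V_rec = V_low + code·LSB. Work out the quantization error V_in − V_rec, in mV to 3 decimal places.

LSB = 5/2^10 = 4.883 mV.
(0.1376 − (−2.5))/0.00488281 = 540.1805; round gives code 540.
Reconstructed: 0.13671875 V.
V_in − V_rec = 0.00088125 V = 0.881 mV.

0.881 mV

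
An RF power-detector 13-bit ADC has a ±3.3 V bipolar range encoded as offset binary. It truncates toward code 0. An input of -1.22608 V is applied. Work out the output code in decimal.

Full-scale span = 6.6 V; LSB = 6.6/2^13 = 0.806 mV.
(-1.22608 − (−3.3)) / 0.000805664 = 2574.175 LSBs.
So the output code is 2574.

code 2574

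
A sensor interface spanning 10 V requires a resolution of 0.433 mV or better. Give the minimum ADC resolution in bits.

15 bits

Number of steps required ≥ 10 V / 0.433 mV = 23094.69.
Need 2^N ≥ 23094.69; 2^14 = 16384, 2^15 = 32768.
Minimum N = 15.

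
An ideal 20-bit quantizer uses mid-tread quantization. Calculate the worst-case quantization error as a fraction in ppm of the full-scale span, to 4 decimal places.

0.4768 ppm

Rounding → worst-case error = ½ LSB = V_FS/2^21, so 1e+06/2097152 = 0.476837 ppm of full scale.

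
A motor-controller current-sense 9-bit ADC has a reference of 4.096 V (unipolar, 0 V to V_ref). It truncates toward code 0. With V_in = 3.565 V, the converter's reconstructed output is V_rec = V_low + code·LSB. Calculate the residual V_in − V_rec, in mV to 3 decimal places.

5.000 mV

Step size: 4.096 V ÷ 2^9 = 8.000 mV.
(3.565 − 0)/0.008 = 445.6250; ⌊·⌋ gives code 445.
Reconstructed: 3.56 V.
V_in − V_rec = 0.005 V = 5.000 mV.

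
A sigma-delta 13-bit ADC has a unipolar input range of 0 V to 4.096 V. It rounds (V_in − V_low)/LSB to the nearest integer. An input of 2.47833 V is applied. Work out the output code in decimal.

code 4957

Full-scale span = 4.096 V; LSB = 4.096/2^13 = 0.500 mV.
(V_in − V_low)/LSB = (2.47833 − 0) / 0.0005 = 4956.660.
So the output code is 4957.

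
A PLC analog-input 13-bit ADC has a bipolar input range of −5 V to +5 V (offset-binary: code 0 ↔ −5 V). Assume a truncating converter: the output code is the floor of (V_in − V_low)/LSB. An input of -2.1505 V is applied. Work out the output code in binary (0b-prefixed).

code 0b100100011110 (decimal 2334)

Full-scale span = 10 V; LSB = 10/2^13 = 1.221 mV.
(-2.1505 − (−5)) / 0.0012207 = 2334.310 LSBs.
⌊·⌋(2334.310) = 2334.
In binary (0b-prefixed): 0b100100011110.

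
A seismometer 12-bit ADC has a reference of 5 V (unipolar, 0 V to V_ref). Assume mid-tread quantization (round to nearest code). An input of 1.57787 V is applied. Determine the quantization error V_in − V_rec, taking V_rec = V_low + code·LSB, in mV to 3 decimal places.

LSB = 5/2^12 = 1.221 mV.
(V_in − V_low)/LSB = (1.57787 − 0)/0.0012207 = 1292.5911 → code 1293 (round).
Code 1293 maps back to 0 + 1293×0.0012207 V = 1.5783691 V.
Difference: -0.000499141 V → -0.499 mV.

-0.499 mV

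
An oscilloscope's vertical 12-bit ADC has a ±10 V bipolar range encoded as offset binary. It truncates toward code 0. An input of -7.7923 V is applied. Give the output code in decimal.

code 452

With 4096 levels over 20 V, one step is 4.883 mV.
(V_in − V_low)/LSB = (-7.7923 − (−10)) / 0.00488281 = 452.137.
Floor → code 452.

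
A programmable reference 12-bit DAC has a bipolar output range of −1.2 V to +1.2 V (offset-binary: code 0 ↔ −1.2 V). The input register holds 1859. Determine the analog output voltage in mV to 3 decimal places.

-110.742 mV

LSB = 2.4 V / 2^12 = 0.586 mV.
V_out = (−1.2) + 1859 × 0.000585937 V = -0.110742 V.
= -110.742 mV.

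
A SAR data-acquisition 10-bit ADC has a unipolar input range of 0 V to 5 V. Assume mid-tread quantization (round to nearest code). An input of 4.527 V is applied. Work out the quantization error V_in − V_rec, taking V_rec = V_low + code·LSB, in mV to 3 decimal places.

One LSB is 5 V / 1024 = 4.883 mV.
Scaled input = 927.1296 LSBs, so code = 927.
V_rec = 0 + 927·0.00488281 = 4.5263672 V.
Error = 4.527 − 4.5263672 = 0.000632813 V = 0.633 mV.

0.633 mV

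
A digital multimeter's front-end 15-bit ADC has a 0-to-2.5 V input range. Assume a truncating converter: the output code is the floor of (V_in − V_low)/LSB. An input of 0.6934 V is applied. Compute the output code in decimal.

Full-scale span = 2.5 V; LSB = 2.5/2^15 = 76.29 µV.
(0.6934 − 0) / 7.62939e-05 = 9088.532 LSBs.
So the output code is 9088.

code 9088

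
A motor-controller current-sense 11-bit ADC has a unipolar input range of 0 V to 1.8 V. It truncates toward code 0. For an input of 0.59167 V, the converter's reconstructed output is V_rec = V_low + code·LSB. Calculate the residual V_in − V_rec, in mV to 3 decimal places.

0.166 mV

Step size: 1.8 V ÷ 2^11 = 0.879 mV.
(V_in − V_low)/LSB = (0.59167 − 0)/0.000878906 = 673.1890 → code 673 (floor).
Reconstructed: 0.59150391 V.
V_in − V_rec = 0.000166094 V = 0.166 mV.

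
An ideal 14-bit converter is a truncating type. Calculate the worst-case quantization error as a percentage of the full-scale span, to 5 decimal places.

Truncating → worst-case error = 1 LSB = V_FS/2^14, so 100/16384 = 0.00610352 % of full scale.

0.00610 %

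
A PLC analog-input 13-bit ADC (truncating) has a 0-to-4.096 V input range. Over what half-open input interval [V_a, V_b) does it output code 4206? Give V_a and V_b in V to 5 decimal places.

[2.10300 V, 2.10350 V)

LSB = 4.096/2^13 = 0.500 mV.
V_a = V_low + 4206·LSB = 2.103 V; V_b = V_low + 4207·LSB = 2.1035 V.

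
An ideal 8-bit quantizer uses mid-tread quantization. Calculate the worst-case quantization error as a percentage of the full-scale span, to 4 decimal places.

Rounding → worst-case error = ½ LSB = V_FS/2^9, so 100/512 = 0.195312 % of full scale.

0.1953 %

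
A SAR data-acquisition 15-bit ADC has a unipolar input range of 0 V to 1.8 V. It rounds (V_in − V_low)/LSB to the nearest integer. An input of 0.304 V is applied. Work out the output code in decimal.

LSB = 1.8 V / 32768 = 54.93 µV.
Input sits at 5534.151 steps above V_low.
Round → code 5534.

code 5534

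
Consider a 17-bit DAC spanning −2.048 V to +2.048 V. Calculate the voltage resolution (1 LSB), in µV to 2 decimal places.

Full-scale span = 4.096 V.
LSB = 4.096 / 2^17 = 4.096 / 131072 = 3.125e-05 V = 31.25 µV.

31.25 µV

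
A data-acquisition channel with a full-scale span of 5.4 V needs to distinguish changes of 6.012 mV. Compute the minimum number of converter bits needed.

Number of steps required ≥ 5.4 V / 6.012 mV = 898.20.
Need 2^N ≥ 898.20; 2^9 = 512, 2^10 = 1024.
Minimum N = 10.

10 bits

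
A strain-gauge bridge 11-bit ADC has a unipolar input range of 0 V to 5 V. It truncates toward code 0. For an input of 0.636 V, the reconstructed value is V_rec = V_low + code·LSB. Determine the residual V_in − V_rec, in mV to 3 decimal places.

1.234 mV

One LSB is 5 V / 2048 = 2.441 mV.
Scaled input = 260.5056 LSBs, so code = 260.
V_rec = 0 + 260·0.00244141 = 0.63476562 V.
Error = 0.636 − 0.63476562 = 0.00123438 V = 1.234 mV.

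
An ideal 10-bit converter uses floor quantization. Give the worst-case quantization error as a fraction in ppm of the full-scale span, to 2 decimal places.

Truncating → worst-case error = 1 LSB = V_FS/2^10, so 1e+06/1024 = 976.562 ppm of full scale.

976.56 ppm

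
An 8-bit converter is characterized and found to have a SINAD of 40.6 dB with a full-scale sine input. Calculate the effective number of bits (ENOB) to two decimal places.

ENOB = (SINAD − 1.76) / 6.02 = (40.6 − 1.76)/6.02 = 6.452.

6.45 bits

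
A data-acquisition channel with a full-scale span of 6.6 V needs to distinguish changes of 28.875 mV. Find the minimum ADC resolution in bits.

8 bits

Number of steps required ≥ 6.6 V / 28.875 mV = 228.57.
Need 2^N ≥ 228.57; 2^7 = 128, 2^8 = 256.
Minimum N = 8.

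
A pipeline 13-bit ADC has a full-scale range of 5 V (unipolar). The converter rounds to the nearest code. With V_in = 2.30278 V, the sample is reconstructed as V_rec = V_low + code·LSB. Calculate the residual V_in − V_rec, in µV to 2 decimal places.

LSB = 5/2^13 = 0.610 mV.
(2.30278 − 0)/0.000610352 = 3772.8748; round gives code 3773.
Code 3773 maps back to 0 + 3773×0.000610352 V = 2.3028564 V.
Error = 2.30278 − 2.3028564 = -7.64453e-05 V = -76.45 µV.

-76.45 µV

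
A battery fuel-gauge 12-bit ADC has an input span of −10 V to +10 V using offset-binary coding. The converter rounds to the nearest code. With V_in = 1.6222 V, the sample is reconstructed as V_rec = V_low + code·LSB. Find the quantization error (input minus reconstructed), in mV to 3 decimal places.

1.106 mV

Step size: 20 V ÷ 2^12 = 4.883 mV.
Scaled input = 2380.2266 LSBs, so code = 2380.
Code 2380 maps back to (−10) + 2380×0.00488281 V = 1.6210938 V.
Difference: 0.00110625 V → 1.106 mV.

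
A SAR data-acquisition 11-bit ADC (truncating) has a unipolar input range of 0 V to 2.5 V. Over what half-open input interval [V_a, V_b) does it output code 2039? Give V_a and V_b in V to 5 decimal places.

[2.48901 V, 2.49023 V)

LSB = 2.5/2^11 = 1.221 mV.
V_a = V_low + 2039·LSB = 2.48901 V; V_b = V_low + 2040·LSB = 2.49023 V.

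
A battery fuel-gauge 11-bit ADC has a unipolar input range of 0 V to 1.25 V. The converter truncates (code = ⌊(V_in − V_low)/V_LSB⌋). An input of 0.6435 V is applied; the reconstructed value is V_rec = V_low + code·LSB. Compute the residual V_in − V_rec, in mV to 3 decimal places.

0.189 mV

Step size: 1.25 V ÷ 2^11 = 0.610 mV.
Scaled input = 1054.3104 LSBs, so code = 1054.
V_rec = 0 + 1054·0.000610352 = 0.64331055 V.
V_in − V_rec = 0.000189453 V = 0.189 mV.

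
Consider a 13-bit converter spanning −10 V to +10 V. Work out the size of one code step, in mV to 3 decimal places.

Full-scale span = 20 V.
LSB = 20 / 2^13 = 20 / 8192 = 0.00244141 V = 2.441 mV.

2.441 mV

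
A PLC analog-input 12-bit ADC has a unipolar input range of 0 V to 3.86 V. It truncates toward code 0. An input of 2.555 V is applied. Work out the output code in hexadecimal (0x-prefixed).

code 0xA97 (decimal 2711)

LSB = 3.86 V / 4096 = 0.942 mV.
(2.555 − 0) / 0.000942383 = 2711.212 LSBs.
Floor → code 2711.
In hexadecimal (0x-prefixed): 0xA97.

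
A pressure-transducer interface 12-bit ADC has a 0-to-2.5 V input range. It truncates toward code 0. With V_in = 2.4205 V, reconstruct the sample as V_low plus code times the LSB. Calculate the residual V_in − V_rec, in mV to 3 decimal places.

One LSB is 2.5 V / 4096 = 0.610 mV.
Scaled input = 3965.7472 LSBs, so code = 3965.
Reconstructed: 2.4200439 V.
Error = 2.4205 − 2.4200439 = 0.000456055 V = 0.456 mV.

0.456 mV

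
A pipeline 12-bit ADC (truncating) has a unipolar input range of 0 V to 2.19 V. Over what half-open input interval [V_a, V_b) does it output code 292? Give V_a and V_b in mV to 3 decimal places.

[156.123 mV, 156.658 mV)

LSB = 2.19/2^12 = 0.535 mV.
V_a = V_low + 292·LSB = 0.156123 V; V_b = V_low + 293·LSB = 0.156658 V.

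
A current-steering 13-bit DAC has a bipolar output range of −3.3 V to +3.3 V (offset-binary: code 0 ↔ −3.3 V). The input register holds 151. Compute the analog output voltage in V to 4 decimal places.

LSB = 6.6 V / 2^13 = 0.806 mV.
V_out = (−3.3) + 151 × 0.000805664 V = -3.17834 V.

-3.1783 V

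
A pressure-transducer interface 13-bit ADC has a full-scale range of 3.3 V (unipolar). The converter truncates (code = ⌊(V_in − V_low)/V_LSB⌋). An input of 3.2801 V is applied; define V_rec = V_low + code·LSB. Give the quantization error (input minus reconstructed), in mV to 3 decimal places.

One LSB is 3.3 V / 8192 = 402.83 µV.
Scaled input = 8142.5998 LSBs, so code = 8142.
V_rec = 0 + 8142·0.000402832 = 3.2798584 V.
Error = 3.2801 − 3.2798584 = 0.000241602 V = 0.242 mV.

0.242 mV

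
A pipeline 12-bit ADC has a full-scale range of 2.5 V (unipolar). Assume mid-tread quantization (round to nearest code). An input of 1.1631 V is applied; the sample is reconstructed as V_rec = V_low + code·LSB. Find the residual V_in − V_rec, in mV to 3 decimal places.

One LSB is 2.5 V / 4096 = 0.610 mV.
(V_in − V_low)/LSB = (1.1631 − 0)/0.000610352 = 1905.6230 → code 1906 (round).
Code 1906 maps back to 0 + 1906×0.000610352 V = 1.1633301 V.
Difference: -0.000230078 V → -0.230 mV.

-0.230 mV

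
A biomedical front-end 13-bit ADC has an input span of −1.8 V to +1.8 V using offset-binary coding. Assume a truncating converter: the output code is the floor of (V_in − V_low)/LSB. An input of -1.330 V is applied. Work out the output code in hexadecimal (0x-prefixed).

With 8192 levels over 3.6 V, one step is 439.45 µV.
(V_in − V_low)/LSB = (-1.330 − (−1.8)) / 0.000439453 = 1069.511.
Floor → code 1069.
In hexadecimal (0x-prefixed): 0x42D.

code 0x42D (decimal 1069)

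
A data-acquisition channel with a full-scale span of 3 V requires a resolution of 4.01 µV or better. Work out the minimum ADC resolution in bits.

20 bits

Number of steps required ≥ 3 V / 4.01 µV = 748129.68.
Need 2^N ≥ 748129.68; 2^19 = 524288, 2^20 = 1048576.
Minimum N = 20.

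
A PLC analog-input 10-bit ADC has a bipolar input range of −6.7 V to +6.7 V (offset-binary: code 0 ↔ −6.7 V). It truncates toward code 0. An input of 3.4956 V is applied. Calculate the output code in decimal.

With 1024 levels over 13.4 V, one step is 13.086 mV.
(3.4956 − (−6.7)) / 0.0130859 = 779.126 LSBs.
⌊·⌋(779.126) = 779.

code 779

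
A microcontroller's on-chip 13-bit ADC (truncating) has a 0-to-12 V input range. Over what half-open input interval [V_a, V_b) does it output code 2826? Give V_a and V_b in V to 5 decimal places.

LSB = 12/2^13 = 1.465 mV.
V_a = V_low + 2826·LSB = 4.13965 V; V_b = V_low + 2827·LSB = 4.14111 V.

[4.13965 V, 4.14111 V)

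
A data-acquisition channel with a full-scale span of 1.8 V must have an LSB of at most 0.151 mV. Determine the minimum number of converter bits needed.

Number of steps required ≥ 1.8 V / 0.151 mV = 11920.53.
Need 2^N ≥ 11920.53; 2^13 = 8192, 2^14 = 16384.
Minimum N = 14.

14 bits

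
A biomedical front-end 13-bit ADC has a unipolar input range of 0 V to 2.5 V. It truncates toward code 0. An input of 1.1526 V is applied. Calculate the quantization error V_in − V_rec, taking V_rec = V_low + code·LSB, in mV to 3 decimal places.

LSB = 2.5/2^13 = 305.18 µV.
(1.1526 − 0)/0.000305176 = 3776.8397; ⌊·⌋ gives code 3776.
Code 3776 maps back to 0 + 3776×0.000305176 V = 1.1523438 V.
Error = 1.1526 − 1.1523438 = 0.00025625 V = 0.256 mV.

0.256 mV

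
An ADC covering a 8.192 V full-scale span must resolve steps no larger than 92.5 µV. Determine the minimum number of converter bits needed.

17 bits

Number of steps required ≥ 8.192 V / 92.5 µV = 88562.16.
Need 2^N ≥ 88562.16; 2^16 = 65536, 2^17 = 131072.
Minimum N = 17.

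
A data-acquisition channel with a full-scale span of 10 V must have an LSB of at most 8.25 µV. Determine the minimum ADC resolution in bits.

21 bits

Number of steps required ≥ 10 V / 8.25 µV = 1212121.21.
Need 2^N ≥ 1212121.21; 2^20 = 1048576, 2^21 = 2097152.
Minimum N = 21.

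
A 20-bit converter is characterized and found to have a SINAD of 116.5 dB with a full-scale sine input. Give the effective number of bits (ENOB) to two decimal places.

ENOB = (SINAD − 1.76) / 6.02 = (116.5 − 1.76)/6.02 = 19.060.

19.06 bits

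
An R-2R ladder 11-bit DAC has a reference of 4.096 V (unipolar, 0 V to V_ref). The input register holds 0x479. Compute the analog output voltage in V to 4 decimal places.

LSB = 4.096 V / 2^11 = 2.000 mV.
Code 0x479 = 1145 decimal.
V_out = 0 + 1145 × 0.002 V = 2.29 V.

2.2900 V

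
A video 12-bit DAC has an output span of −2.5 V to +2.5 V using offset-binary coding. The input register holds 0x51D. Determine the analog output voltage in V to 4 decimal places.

-0.9021 V

LSB = 5 V / 2^12 = 1.221 mV.
Code 0x51D = 1309 decimal.
V_out = (−2.5) + 1309 × 0.0012207 V = -0.9021 V.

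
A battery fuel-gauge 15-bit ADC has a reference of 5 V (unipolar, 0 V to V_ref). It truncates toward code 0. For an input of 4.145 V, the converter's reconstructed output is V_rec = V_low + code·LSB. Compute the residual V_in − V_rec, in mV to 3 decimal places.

Step size: 5 V ÷ 2^15 = 152.59 µV.
Scaled input = 27164.6720 LSBs, so code = 27164.
V_rec = 0 + 27164·0.000152588 = 4.1448975 V.
Difference: 0.000102539 V → 0.103 mV.

0.103 mV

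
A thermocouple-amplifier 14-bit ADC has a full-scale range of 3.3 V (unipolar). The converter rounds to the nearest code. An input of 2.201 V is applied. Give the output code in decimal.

Full-scale span = 3.3 V; LSB = 3.3/2^14 = 201.42 µV.
Input sits at 10927.632 steps above V_low.
So the output code is 10928.

code 10928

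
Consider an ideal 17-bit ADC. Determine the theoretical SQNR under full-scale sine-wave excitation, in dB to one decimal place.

SNR ≈ 6.02·N + 1.76 dB = 6.02·17 + 1.76 = 104.10 dB.

104.1 dB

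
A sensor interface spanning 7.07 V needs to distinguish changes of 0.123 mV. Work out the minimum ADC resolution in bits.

Number of steps required ≥ 7.07 V / 0.123 mV = 57479.67.
Need 2^N ≥ 57479.67; 2^15 = 32768, 2^16 = 65536.
Minimum N = 16.

16 bits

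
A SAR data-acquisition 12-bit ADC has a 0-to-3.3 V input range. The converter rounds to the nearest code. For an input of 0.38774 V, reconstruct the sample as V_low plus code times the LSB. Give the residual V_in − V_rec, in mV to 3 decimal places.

LSB = 3.3/2^12 = 0.806 mV.
(V_in − V_low)/LSB = (0.38774 − 0)/0.000805664 = 481.2676 → code 481 (round).
V_rec = 0 + 481·0.000805664 = 0.38752441 V.
Error = 0.38774 − 0.38752441 = 0.000215586 V = 0.216 mV.

0.216 mV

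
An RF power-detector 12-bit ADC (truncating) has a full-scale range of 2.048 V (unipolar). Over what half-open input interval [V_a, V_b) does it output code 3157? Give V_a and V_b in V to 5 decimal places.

LSB = 2.048/2^12 = 0.500 mV.
V_a = V_low + 3157·LSB = 1.5785 V; V_b = V_low + 3158·LSB = 1.579 V.

[1.57850 V, 1.57900 V)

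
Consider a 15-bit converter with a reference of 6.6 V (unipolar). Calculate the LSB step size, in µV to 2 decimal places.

201.42 µV

Full-scale span = 6.6 V.
LSB = 6.6 / 2^15 = 6.6 / 32768 = 0.000201416 V = 201.42 µV.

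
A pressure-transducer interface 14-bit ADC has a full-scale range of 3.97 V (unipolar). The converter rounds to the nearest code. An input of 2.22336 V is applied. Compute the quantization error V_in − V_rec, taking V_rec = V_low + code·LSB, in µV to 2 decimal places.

One LSB is 3.97 V / 16384 = 242.31 µV.
(V_in − V_low)/LSB = (2.22336 − 0)/0.00024231 = 9175.7003 → code 9176 (round).
Reconstructed: 2.2234326 V.
V_in − V_rec = -7.26172e-05 V = -72.62 µV.

-72.62 µV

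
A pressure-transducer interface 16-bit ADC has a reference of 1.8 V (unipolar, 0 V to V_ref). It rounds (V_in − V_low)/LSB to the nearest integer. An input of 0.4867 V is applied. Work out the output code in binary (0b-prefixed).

LSB = 1.8 V / 65536 = 27.47 µV.
Input sits at 17720.206 steps above V_low.
Round → code 17720.
In binary (0b-prefixed): 0b100010100111000.

code 0b100010100111000 (decimal 17720)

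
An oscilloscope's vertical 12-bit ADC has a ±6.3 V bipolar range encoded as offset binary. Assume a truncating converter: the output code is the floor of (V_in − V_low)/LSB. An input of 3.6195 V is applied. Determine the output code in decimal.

Full-scale span = 12.6 V; LSB = 12.6/2^12 = 3.076 mV.
(V_in − V_low)/LSB = (3.6195 − (−6.3)) / 0.00307617 = 3224.625.
⌊·⌋(3224.625) = 3224.

code 3224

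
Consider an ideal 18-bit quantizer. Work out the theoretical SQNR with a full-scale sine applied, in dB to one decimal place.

SNR ≈ 6.02·N + 1.76 dB = 6.02·18 + 1.76 = 110.12 dB.

110.1 dB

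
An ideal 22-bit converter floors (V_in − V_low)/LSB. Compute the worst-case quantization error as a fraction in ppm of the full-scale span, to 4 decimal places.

0.2384 ppm

Truncating → worst-case error = 1 LSB = V_FS/2^22, so 1e+06/4194304 = 0.238419 ppm of full scale.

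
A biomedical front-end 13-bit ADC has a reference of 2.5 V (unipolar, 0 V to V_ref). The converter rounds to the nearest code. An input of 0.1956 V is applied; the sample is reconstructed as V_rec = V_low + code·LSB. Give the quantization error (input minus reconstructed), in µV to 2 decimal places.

Step size: 2.5 V ÷ 2^13 = 305.18 µV.
(0.1956 − 0)/0.000305176 = 640.9421; round gives code 641.
Code 641 maps back to 0 + 641×0.000305176 V = 0.19561768 V.
Error = 0.1956 − 0.19561768 = -1.76758e-05 V = -17.68 µV.

-17.68 µV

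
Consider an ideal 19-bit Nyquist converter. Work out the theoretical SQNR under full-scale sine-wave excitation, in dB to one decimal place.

SNR ≈ 6.02·N + 1.76 dB = 6.02·19 + 1.76 = 116.14 dB.

116.1 dB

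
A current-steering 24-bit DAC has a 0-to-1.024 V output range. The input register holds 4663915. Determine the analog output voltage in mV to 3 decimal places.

LSB = 1.024 V / 2^24 = 0.06 µV.
V_out = 0 + 4663915 × 6.10352e-08 V = 0.284663 V.
= 284.663 mV.

284.663 mV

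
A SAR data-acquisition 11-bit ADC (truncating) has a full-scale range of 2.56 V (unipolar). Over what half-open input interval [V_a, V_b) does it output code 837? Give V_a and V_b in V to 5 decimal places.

[1.04625 V, 1.04750 V)

LSB = 2.56/2^11 = 1.250 mV.
V_a = V_low + 837·LSB = 1.04625 V; V_b = V_low + 838·LSB = 1.0475 V.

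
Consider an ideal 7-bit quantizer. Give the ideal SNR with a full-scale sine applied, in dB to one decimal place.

43.9 dB

SNR ≈ 6.02·N + 1.76 dB = 6.02·7 + 1.76 = 43.90 dB.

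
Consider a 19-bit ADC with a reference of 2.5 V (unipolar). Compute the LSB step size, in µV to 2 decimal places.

4.77 µV

Full-scale span = 2.5 V.
LSB = 2.5 / 2^19 = 2.5 / 524288 = 4.76837e-06 V = 4.77 µV.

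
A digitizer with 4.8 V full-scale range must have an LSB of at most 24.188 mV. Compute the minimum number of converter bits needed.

8 bits

Number of steps required ≥ 4.8 V / 24.188 mV = 198.45.
Need 2^N ≥ 198.45; 2^7 = 128, 2^8 = 256.
Minimum N = 8.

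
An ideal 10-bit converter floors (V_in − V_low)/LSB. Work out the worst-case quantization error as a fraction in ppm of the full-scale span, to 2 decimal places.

976.56 ppm

Truncating → worst-case error = 1 LSB = V_FS/2^10, so 1e+06/1024 = 976.562 ppm of full scale.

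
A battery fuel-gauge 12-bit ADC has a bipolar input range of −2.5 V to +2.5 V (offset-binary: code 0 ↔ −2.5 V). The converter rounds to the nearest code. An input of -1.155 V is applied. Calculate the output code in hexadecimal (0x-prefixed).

With 4096 levels over 5 V, one step is 1.221 mV.
(-1.155 − (−2.5)) / 0.0012207 = 1101.824 LSBs.
So the output code is 1102.
In hexadecimal (0x-prefixed): 0x44E.

code 0x44E (decimal 1102)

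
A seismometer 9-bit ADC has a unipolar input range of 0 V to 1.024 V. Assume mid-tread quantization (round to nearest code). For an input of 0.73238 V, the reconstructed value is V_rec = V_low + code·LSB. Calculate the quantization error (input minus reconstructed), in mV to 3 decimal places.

One LSB is 1.024 V / 512 = 2.000 mV.
Scaled input = 366.1900 LSBs, so code = 366.
Code 366 maps back to 0 + 366×0.002 V = 0.732 V.
Error = 0.73238 − 0.732 = 0.00038 V = 0.380 mV.

0.380 mV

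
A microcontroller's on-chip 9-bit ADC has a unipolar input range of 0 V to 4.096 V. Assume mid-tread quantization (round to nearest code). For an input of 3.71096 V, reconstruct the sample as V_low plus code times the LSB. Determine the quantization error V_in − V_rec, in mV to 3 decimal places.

Step size: 4.096 V ÷ 2^9 = 8.000 mV.
Scaled input = 463.8700 LSBs, so code = 464.
V_rec = 0 + 464·0.008 = 3.712 V.
V_in − V_rec = -0.00104 V = -1.040 mV.

-1.040 mV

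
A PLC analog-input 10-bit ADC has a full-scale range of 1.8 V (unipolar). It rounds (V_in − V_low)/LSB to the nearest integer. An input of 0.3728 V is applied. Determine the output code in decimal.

Full-scale span = 1.8 V; LSB = 1.8/2^10 = 1.758 mV.
Input sits at 212.082 steps above V_low.
So the output code is 212.

code 212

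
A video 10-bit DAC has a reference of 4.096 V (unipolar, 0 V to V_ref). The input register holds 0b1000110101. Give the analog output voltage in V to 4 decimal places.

LSB = 4.096 V / 2^10 = 4.000 mV.
Code 0b1000110101 = 565 decimal.
V_out = 0 + 565 × 0.004 V = 2.26 V.

2.2600 V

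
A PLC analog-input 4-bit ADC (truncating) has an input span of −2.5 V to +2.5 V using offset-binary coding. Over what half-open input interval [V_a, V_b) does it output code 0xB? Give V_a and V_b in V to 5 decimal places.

LSB = 5/2^4 = 312.500 mV.
Code 0xB = 11 decimal.
V_a = V_low + 11·LSB = 0.9375 V; V_b = V_low + 12·LSB = 1.25 V.

[0.93750 V, 1.25000 V)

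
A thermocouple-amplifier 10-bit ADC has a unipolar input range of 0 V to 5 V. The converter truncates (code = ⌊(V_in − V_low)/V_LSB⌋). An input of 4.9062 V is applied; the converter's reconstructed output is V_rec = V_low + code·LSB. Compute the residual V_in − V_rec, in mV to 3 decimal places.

One LSB is 5 V / 1024 = 4.883 mV.
(4.9062 − 0)/0.00488281 = 1004.7898; ⌊·⌋ gives code 1004.
V_rec = 0 + 1004·0.00488281 = 4.9023438 V.
Difference: 0.00385625 V → 3.856 mV.

3.856 mV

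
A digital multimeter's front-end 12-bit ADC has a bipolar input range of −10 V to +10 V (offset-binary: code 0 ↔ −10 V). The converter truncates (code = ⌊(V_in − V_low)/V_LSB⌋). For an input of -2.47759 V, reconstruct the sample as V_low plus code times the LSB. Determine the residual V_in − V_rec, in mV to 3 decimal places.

2.879 mV

Step size: 20 V ÷ 2^12 = 4.883 mV.
(-2.47759 − (−10))/0.00488281 = 1540.5896; ⌊·⌋ gives code 1540.
Reconstructed: -2.4804688 V.
Difference: 0.00287875 V → 2.879 mV.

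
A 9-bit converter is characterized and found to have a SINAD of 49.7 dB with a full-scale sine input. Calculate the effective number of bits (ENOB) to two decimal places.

ENOB = (SINAD − 1.76) / 6.02 = (49.7 − 1.76)/6.02 = 7.963.

7.96 bits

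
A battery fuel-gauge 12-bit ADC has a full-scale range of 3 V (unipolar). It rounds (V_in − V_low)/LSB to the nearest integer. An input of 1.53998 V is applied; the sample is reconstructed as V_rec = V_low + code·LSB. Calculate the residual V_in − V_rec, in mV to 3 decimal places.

LSB = 3/2^12 = 0.732 mV.
(1.53998 − 0)/0.000732422 = 2102.5860; round gives code 2103.
Reconstructed: 1.5402832 V.
Difference: -0.000303203 V → -0.303 mV.

-0.303 mV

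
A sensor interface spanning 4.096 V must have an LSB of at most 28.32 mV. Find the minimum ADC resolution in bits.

8 bits

Number of steps required ≥ 4.096 V / 28.32 mV = 144.63.
Need 2^N ≥ 144.63; 2^7 = 128, 2^8 = 256.
Minimum N = 8.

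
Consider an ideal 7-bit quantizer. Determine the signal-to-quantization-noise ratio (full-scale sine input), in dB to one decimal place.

43.9 dB

SNR ≈ 6.02·N + 1.76 dB = 6.02·7 + 1.76 = 43.90 dB.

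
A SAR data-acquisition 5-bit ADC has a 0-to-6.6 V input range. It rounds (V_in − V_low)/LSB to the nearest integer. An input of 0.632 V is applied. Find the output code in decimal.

code 3

With 32 levels over 6.6 V, one step is 206.250 mV.
(V_in − V_low)/LSB = (0.632 − 0) / 0.20625 = 3.064.
So the output code is 3.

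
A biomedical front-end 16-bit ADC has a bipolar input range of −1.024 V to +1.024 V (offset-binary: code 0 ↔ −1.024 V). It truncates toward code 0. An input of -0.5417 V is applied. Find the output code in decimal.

code 15433

LSB = 2.048 V / 65536 = 31.25 µV.
Input sits at 15433.600 steps above V_low.
Floor → code 15433.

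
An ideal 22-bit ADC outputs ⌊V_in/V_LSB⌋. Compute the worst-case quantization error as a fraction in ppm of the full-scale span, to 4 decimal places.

0.2384 ppm

Truncating → worst-case error = 1 LSB = V_FS/2^22, so 1e+06/4194304 = 0.238419 ppm of full scale.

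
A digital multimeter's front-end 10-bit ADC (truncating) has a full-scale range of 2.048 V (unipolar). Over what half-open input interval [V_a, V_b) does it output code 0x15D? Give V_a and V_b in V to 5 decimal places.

[0.69800 V, 0.70000 V)

LSB = 2.048/2^10 = 2.000 mV.
Code 0x15D = 349 decimal.
V_a = V_low + 349·LSB = 0.698 V; V_b = V_low + 350·LSB = 0.7 V.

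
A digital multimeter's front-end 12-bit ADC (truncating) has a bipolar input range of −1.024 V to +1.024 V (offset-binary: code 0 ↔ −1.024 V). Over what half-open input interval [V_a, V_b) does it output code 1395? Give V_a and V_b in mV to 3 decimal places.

LSB = 2.048/2^12 = 0.500 mV.
V_a = V_low + 1395·LSB = -0.3265 V; V_b = V_low + 1396·LSB = -0.326 V.

[-326.500 mV, -326.000 mV)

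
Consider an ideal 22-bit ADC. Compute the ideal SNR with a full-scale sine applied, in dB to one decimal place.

SNR ≈ 6.02·N + 1.76 dB = 6.02·22 + 1.76 = 134.20 dB.

134.2 dB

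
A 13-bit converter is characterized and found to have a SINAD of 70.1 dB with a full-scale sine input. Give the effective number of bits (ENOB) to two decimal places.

11.35 bits

ENOB = (SINAD − 1.76) / 6.02 = (70.1 − 1.76)/6.02 = 11.352.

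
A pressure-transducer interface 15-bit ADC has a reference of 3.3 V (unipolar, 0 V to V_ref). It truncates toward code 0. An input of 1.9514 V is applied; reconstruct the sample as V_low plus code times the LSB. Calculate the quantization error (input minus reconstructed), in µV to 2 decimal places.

81.64 µV

Step size: 3.3 V ÷ 2^15 = 100.71 µV.
Scaled input = 19376.8107 LSBs, so code = 19376.
Code 19376 maps back to 0 + 19376×0.000100708 V = 1.9513184 V.
Error = 1.9514 − 1.9513184 = 8.16406e-05 V = 81.64 µV.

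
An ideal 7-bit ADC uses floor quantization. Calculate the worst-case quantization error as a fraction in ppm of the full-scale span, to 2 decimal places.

Truncating → worst-case error = 1 LSB = V_FS/2^7, so 1e+06/128 = 7812.5 ppm of full scale.

7812.50 ppm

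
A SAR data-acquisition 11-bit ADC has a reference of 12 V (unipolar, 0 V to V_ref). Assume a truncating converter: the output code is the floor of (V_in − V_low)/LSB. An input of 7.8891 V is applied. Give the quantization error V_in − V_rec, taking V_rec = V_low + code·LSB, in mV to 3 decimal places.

Step size: 12 V ÷ 2^11 = 5.859 mV.
(7.8891 − 0)/0.00585938 = 1346.4064; ⌊·⌋ gives code 1346.
Reconstructed: 7.8867188 V.
Error = 7.8891 − 7.8867188 = 0.00238125 V = 2.381 mV.

2.381 mV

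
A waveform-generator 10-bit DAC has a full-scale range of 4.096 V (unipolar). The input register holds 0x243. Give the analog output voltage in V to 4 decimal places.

2.3160 V

LSB = 4.096 V / 2^10 = 4.000 mV.
Code 0x243 = 579 decimal.
V_out = 0 + 579 × 0.004 V = 2.316 V.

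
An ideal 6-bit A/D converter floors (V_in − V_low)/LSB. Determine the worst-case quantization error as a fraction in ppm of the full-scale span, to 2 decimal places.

Truncating → worst-case error = 1 LSB = V_FS/2^6, so 1e+06/64 = 15625 ppm of full scale.

15625.00 ppm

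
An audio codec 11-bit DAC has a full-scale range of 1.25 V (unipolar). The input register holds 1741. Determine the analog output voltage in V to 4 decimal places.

LSB = 1.25 V / 2^11 = 0.610 mV.
V_out = 0 + 1741 × 0.000610352 V = 1.06262 V.

1.0626 V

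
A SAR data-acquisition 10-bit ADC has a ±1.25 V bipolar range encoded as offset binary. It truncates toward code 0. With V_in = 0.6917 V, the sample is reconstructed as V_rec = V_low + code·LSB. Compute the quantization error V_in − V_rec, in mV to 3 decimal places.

Step size: 2.5 V ÷ 2^10 = 2.441 mV.
(V_in − V_low)/LSB = (0.6917 − (−1.25))/0.00244141 = 795.3203 → code 795 (floor).
V_rec = (−1.25) + 795·0.00244141 = 0.69091797 V.
V_in − V_rec = 0.000782031 V = 0.782 mV.

0.782 mV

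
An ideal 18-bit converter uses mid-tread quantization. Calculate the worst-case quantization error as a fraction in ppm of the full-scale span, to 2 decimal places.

Rounding → worst-case error = ½ LSB = V_FS/2^19, so 1e+06/524288 = 1.90735 ppm of full scale.

1.91 ppm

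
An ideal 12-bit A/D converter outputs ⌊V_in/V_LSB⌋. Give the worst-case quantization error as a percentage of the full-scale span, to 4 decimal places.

Truncating → worst-case error = 1 LSB = V_FS/2^12, so 100/4096 = 0.0244141 % of full scale.

0.0244 %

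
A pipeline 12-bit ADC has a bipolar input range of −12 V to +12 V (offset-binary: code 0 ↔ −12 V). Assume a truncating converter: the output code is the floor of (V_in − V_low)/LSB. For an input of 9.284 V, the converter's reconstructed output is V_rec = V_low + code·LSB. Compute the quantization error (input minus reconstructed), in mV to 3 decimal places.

One LSB is 24 V / 4096 = 5.859 mV.
(9.284 − (−12))/0.00585938 = 3632.4693; ⌊·⌋ gives code 3632.
V_rec = (−12) + 3632·0.00585938 = 9.28125 V.
Error = 9.284 − 9.28125 = 0.00275 V = 2.750 mV.

2.750 mV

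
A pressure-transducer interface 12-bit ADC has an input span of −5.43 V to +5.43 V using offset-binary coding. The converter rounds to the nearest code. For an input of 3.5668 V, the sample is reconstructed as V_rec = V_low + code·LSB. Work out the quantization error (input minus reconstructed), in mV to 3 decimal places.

0.711 mV

LSB = 10.86/2^12 = 2.651 mV.
Scaled input = 3393.2682 LSBs, so code = 3393.
Reconstructed: 3.5660889 V.
Error = 3.5668 − 3.5660889 = 0.000711133 V = 0.711 mV.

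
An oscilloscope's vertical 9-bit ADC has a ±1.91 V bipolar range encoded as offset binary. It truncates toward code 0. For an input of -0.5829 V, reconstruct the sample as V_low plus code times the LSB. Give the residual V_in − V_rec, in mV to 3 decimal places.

6.514 mV

One LSB is 3.82 V / 512 = 7.461 mV.
Scaled input = 177.8731 LSBs, so code = 177.
Reconstructed: -0.58941406 V.
Difference: 0.00651406 V → 6.514 mV.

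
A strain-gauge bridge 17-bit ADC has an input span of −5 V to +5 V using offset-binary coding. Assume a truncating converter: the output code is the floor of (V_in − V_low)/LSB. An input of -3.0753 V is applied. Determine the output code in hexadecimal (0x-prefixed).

code 0x628B (decimal 25227)

Full-scale span = 10 V; LSB = 10/2^17 = 76.29 µV.
Input sits at 25227.428 steps above V_low.
⌊·⌋(25227.428) = 25227.
In hexadecimal (0x-prefixed): 0x628B.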